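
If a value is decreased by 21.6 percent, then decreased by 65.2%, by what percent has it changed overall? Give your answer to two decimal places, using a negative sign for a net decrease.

The combined multiplier is 0.784 × 0.348 = 0.272832.
That corresponds to a decrease of 72.72%.

-72.72%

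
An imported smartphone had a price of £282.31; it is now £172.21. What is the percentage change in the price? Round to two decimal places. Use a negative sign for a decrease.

-39.00%

Change: £172.21 − £282.31 = -£110.10.
Relative to the original: -£110.10 ÷ £282.31 ≈ -39.00%.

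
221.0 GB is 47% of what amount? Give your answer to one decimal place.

470.2 GB

221.0 GB ÷ 0.47 ≈ 470.2 GB.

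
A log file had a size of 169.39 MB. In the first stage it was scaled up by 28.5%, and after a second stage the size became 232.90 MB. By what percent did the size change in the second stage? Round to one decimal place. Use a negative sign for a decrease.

7.0%

After the first stage: 169.39 × 1.285 = 217.66615.
Second-stage multiplier: 232.90 ÷ 217.66615 ≈ 1.06999.
That is a change of 7.0%.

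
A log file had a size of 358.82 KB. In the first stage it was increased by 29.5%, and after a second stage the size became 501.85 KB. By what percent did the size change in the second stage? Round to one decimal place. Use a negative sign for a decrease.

8.0%

After the first stage: 358.82 × 1.295 = 464.6719.
Second-stage multiplier: 501.85 ÷ 464.6719 ≈ 1.08001.
That is a change of 8.0%.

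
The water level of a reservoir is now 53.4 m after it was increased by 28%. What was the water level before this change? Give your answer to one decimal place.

41.7 m

The overall multiplier applied was 1.28.
So the original water level was 53.4 ÷ 1.28 ≈ 41.7 m.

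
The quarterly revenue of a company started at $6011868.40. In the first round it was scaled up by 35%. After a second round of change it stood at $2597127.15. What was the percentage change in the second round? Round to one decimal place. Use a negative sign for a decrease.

After the first round: $6011868.40 × 1.35 = $8116022.34.
Second-round multiplier: $2597127.15 ÷ $8116022.34 ≈ 0.32.
That is a change of -68.0%.

-68.0%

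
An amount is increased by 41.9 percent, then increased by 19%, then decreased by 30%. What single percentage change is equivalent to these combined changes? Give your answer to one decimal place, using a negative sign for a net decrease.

The combined multiplier is 1.419 × 1.19 × 0.7 = 1.182027.
That corresponds to an increase of 18.2%.

18.2%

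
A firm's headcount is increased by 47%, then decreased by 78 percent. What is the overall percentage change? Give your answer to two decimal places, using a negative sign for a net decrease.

-67.66%

The combined multiplier is 1.47 × 0.22 = 0.3234.
That corresponds to a decrease of 67.66%.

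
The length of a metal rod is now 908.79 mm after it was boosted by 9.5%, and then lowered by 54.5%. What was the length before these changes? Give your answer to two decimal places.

1824.06 mm

Undoing the 54.5% decrease: 908.79 ÷ 0.455 ≈ 1997.340659.
Undoing the 9.5% increase: 1997.340659 ÷ 1.095 ≈ 1824.06 mm.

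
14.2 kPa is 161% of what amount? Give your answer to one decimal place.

8.8 kPa

14.2 kPa ÷ 1.61 ≈ 8.8 kPa.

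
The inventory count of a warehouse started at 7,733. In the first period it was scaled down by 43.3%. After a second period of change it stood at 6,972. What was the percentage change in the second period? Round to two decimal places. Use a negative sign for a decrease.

59.01%

After the first period: 7,733 × 0.567 = 4384.611.
Second-period multiplier: 6,972 ÷ 4384.611 ≈ 1.590107.
That is a change of 59.01%.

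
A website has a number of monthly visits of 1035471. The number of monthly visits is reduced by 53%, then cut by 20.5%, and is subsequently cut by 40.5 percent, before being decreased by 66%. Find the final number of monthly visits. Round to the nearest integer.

Each change multiplies by a factor: 0.47 × 0.795 × 0.595 × 0.34 = 0.075589395.
1035471 × 0.075589395 = 78270.626430045 ≈ 78271.

78271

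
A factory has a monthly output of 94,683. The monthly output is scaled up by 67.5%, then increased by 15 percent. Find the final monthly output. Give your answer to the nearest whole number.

182,383

67.5% increase: 94,683 × 1.675 = 158594.025.
After the 15% increase: 158594.025 × 1.15 = 182383.12875 ≈ 182,383.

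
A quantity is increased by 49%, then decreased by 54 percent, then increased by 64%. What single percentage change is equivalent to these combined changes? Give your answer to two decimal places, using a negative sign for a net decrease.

12.41%

A 49% increase multiplies by 1.49.
Then a 54% decrease: 1.49 × 0.46 = 0.6854.
Then a 64% increase: 0.6854 × 1.64 = 1.124056.
Overall factor 1.124056, i.e. 12.41%.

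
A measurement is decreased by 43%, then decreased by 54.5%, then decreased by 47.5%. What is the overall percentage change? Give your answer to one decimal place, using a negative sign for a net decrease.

-86.4%

A 43% decrease multiplies by 0.57.
Then a 54.5% decrease: 0.57 × 0.455 = 0.25935.
Then a 47.5% decrease: 0.25935 × 0.525 = 0.13615875.
Overall factor 0.13615875, i.e. -86.4%.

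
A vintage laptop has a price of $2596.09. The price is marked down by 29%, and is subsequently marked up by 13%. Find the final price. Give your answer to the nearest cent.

$2082.84

Each change multiplies by a factor: 0.71 × 1.13 = 0.8023.
$2596.09 × 0.8023 = $2082.843007 ≈ $2082.84.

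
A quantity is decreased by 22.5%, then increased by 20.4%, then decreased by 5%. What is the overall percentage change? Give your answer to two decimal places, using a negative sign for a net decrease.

A 22.5% decrease multiplies by 0.775.
Then a 20.4% increase: 0.775 × 1.204 = 0.9331.
Then a 5% decrease: 0.9331 × 0.95 = 0.886445.
Overall factor 0.886445, i.e. -11.36%.

-11.36%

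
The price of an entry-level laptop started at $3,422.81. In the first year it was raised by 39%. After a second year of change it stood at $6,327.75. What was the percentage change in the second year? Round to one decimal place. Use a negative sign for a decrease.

After the first year: $3,422.81 × 1.39 = $4757.7059.
Second-year multiplier: $6,327.75 ÷ $4757.7059 ≈ 1.33.
That is a change of 33.0%.

33.0%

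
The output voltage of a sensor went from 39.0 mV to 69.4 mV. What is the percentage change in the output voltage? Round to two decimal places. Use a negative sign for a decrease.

77.95%

Change: 69.4 − 39.0 = 30.4.
Relative to the original: 30.4 ÷ 39.0 ≈ 77.95%.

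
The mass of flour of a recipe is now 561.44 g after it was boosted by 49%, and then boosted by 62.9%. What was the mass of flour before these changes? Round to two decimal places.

The overall multiplier applied was 1.49 × 1.629 = 2.42721.
So the original mass of flour was 561.44 ÷ 2.42721 ≈ 231.31 g.

231.31 g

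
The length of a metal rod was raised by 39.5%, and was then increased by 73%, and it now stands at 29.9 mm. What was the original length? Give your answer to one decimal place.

Undoing the 73% increase: 29.9 ÷ 1.73 ≈ 17.283237.
Undoing the 39.5% increase: 17.283237 ÷ 1.395 ≈ 12.4 mm.

12.4 mm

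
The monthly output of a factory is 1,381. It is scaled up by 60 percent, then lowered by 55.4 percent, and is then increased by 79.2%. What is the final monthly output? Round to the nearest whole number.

Each change multiplies by a factor: 1.6 × 0.446 × 1.792 = 1.2787712.
1,381 × 1.2787712 = 1765.9830272 ≈ 1,766.

1,766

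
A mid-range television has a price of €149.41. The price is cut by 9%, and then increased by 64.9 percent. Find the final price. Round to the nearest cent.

9% decrease: €149.41 × 0.91 = €135.9631.
64.9% increase: €135.9631 × 1.649 = €224.2031519 ≈ €224.20.

€224.20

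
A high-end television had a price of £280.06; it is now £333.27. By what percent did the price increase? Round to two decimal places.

Change: £333.27 − £280.06 = £53.21.
Relative to the original: £53.21 ÷ £280.06 ≈ 19.00%.
So the price increased by 19.00%.

19.00%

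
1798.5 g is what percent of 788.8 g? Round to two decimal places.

228.00%

1798.5 g ÷ 788.8 g ≈ 228.00%.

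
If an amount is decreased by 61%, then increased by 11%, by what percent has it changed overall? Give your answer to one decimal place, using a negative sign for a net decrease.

A 61% decrease multiplies by 0.39.
Then an 11% increase: 0.39 × 1.11 = 0.4329.
Overall factor 0.4329, i.e. -56.7%.

-56.7%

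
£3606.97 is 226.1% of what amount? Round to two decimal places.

£1595.30

£3606.97 ÷ 2.261 ≈ £1595.30.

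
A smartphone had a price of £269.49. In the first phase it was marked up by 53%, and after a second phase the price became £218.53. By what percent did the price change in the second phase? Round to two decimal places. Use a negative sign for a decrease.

After the first phase: £269.49 × 1.53 = £412.3197.
Second-phase multiplier: £218.53 ÷ £412.3197 ≈ 0.530001.
That is a change of -47.00%.

-47.00%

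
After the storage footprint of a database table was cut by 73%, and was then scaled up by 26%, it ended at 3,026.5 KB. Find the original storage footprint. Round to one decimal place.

8,896.2 KB

The overall multiplier applied was 0.27 × 1.26 = 0.3402.
So the original storage footprint was 3,026.5 ÷ 0.3402 ≈ 8,896.2 KB.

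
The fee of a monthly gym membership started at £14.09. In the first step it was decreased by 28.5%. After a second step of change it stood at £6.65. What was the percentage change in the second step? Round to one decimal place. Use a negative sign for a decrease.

After the first step: £14.09 × 0.715 = £10.07435.
Second-step multiplier: £6.65 ÷ £10.07435 ≈ 0.66009.
That is a change of -34.0%.

-34.0%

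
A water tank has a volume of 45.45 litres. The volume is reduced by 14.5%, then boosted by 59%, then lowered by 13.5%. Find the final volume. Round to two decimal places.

Each change multiplies by a factor: 0.855 × 1.59 × 0.865 = 1.17592425.
45.45 × 1.17592425 = 53.4457571625 ≈ 53.45.

53.45 litres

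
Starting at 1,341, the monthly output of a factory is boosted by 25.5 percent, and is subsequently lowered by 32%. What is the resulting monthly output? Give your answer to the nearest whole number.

1,144

25.5% increase: 1,341 × 1.255 = 1682.955.
32% decrease: 1682.955 × 0.68 = 1144.4094 ≈ 1,144.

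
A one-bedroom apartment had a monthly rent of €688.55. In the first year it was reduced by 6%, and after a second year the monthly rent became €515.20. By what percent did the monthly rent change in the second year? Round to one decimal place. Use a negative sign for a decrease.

-20.4%

After the first year: €688.55 × 0.94 = €647.237.
Second-year multiplier: €515.20 ÷ €647.237 ≈ 0.796.
That is a change of -20.4%.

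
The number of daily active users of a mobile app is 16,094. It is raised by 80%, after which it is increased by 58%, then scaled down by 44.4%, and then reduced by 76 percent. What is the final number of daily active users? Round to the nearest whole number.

6,108

Each change multiplies by a factor: 1.8 × 1.58 × 0.556 × 0.24 = 0.37950336.
16,094 × 0.37950336 = 6107.72707584 ≈ 6,108.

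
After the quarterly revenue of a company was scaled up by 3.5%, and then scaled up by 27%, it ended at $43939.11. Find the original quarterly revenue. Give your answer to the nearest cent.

Undoing the 27% increase: $43939.11 ÷ 1.27 ≈ $34597.724409.
Undoing the 3.5% increase: $34597.724409 ÷ 1.035 ≈ $33427.75.

$33427.75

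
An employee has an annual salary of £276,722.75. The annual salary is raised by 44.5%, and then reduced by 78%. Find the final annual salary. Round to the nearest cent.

44.5% increase: £276,722.75 × 1.445 = £399864.37375.
78% decrease: £399864.37375 × 0.22 = £87970.162225 ≈ £87,970.16.

£87,970.16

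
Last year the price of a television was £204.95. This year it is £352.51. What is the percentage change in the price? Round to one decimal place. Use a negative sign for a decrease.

72.0%

Change: £352.51 − £204.95 = £147.56.
Relative to the original: £147.56 ÷ £204.95 ≈ 72.0%.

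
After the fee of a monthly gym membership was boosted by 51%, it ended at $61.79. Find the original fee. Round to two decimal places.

The overall multiplier applied was 1.51.
So the original fee was $61.79 ÷ 1.51 ≈ $40.92.

$40.92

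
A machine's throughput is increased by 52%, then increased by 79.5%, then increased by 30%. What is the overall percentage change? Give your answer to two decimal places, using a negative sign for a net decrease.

The combined multiplier is 1.52 × 1.795 × 1.3 = 3.54692.
That corresponds to an increase of 254.69%.

254.69%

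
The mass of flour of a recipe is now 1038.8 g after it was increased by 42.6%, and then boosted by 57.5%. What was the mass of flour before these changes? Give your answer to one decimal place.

462.5 g

The overall multiplier applied was 1.426 × 1.575 = 2.24595.
So the original mass of flour was 1038.8 ÷ 2.24595 ≈ 462.5 g.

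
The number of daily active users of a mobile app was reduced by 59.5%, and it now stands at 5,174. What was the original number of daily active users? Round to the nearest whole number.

12,775

The overall multiplier applied was 0.405.
So the original number of daily active users was 5,174 ÷ 0.405 ≈ 12,775.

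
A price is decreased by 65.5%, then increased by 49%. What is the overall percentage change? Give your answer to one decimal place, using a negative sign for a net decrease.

-48.6%

The combined multiplier is 0.345 × 1.49 = 0.51405.
That corresponds to a decrease of 48.6%.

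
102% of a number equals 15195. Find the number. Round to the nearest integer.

15195 ÷ 1.02 ≈ 14897.

14897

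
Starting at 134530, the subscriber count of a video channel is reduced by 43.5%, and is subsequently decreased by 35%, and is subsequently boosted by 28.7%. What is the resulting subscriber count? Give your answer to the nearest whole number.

43.5% decrease: 134530 × 0.565 = 76009.45.
After the 35% decrease: 76009.45 × 0.65 = 49406.1425.
28.7% increase: 49406.1425 × 1.287 = 63585.7053975 ≈ 63586.

63586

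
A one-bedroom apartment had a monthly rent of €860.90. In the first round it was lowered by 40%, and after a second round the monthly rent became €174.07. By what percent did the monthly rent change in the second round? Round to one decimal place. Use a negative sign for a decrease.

-66.3%

After the first round: €860.90 × 0.6 = €516.54.
Second-round multiplier: €174.07 ÷ €516.54 ≈ 0.33699.
That is a change of -66.3%.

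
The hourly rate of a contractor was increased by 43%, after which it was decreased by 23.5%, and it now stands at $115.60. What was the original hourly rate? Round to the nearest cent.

Undoing the 23.5% decrease: $115.60 ÷ 0.765 ≈ $151.111111.
Undoing the 43% increase: $151.111111 ÷ 1.43 ≈ $105.67.

$105.67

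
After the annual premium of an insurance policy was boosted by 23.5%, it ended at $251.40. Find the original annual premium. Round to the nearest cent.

The overall multiplier applied was 1.235.
So the original annual premium was $251.40 ÷ 1.235 ≈ $203.56.

$203.56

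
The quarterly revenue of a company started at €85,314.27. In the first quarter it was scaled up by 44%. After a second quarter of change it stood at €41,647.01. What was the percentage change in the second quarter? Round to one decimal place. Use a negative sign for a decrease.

-66.1%

After the first quarter: €85,314.27 × 1.44 = €122852.5488.
Second-quarter multiplier: €41,647.01 ÷ €122852.5488 ≈ 0.339.
That is a change of -66.1%.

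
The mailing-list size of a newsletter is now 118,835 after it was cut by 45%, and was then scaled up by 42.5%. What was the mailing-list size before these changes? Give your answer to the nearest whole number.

151,624

Undoing the 42.5% increase: 118,835 ÷ 1.425 ≈ 83392.982456.
Undoing the 45% decrease: 83392.982456 ÷ 0.55 ≈ 151,624.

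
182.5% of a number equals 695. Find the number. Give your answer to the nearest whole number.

381

695 ÷ 1.825 ≈ 381.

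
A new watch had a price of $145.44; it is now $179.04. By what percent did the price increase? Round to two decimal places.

Change: $179.04 − $145.44 = $33.60.
Relative to the original: $33.60 ÷ $145.44 ≈ 23.10%.
So the price increased by 23.10%.

23.10%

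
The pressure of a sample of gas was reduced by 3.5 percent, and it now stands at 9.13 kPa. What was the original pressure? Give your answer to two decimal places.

9.46 kPa

The overall multiplier applied was 0.965.
So the original pressure was 9.13 ÷ 0.965 ≈ 9.46 kPa.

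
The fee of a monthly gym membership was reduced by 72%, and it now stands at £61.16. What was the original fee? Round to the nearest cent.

£218.43

The overall multiplier applied was 0.28.
So the original fee was £61.16 ÷ 0.28 ≈ £218.43.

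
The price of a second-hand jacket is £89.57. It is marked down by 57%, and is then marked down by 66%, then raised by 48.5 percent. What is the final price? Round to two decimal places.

Apply the 57% decrease: £89.57 × 0.43 = £38.5151.
66% decrease: £38.5151 × 0.34 = £13.095134.
48.5% increase: £13.095134 × 1.485 = £19.44627399 ≈ £19.45.

£19.45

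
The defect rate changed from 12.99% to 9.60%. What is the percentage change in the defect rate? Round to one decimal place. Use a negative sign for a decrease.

The change is 9.60 − 12.99 = -3.39 percentage points.
Relative to the original 12.99%, that is -3.39 ÷ 12.99 ≈ -26.1%.

-26.1%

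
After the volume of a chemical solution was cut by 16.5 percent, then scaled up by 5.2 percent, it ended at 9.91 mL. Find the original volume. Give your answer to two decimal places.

The overall multiplier applied was 0.835 × 1.052 = 0.87842.
So the original volume was 9.91 ÷ 0.87842 ≈ 11.28 mL.

11.28 mL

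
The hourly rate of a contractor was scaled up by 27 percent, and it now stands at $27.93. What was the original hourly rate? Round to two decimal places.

$21.99

The overall multiplier applied was 1.27.
So the original hourly rate was $27.93 ÷ 1.27 ≈ $21.99.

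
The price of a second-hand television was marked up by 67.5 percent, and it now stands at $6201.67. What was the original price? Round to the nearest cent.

The overall multiplier applied was 1.675.
So the original price was $6201.67 ÷ 1.675 ≈ $3702.49.

$3702.49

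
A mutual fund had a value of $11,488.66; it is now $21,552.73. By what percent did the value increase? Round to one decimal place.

87.6%

Change: $21,552.73 − $11,488.66 = $10,064.07.
Relative to the original: $10,064.07 ÷ $11,488.66 ≈ 87.6%.
So the value increased by 87.6%.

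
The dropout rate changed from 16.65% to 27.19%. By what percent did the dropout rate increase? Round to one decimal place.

The change is 27.19 − 16.65 = 10.54 percentage points.
Relative to the original 16.65%, that is 10.54 ÷ 16.65 ≈ 63.3%.
So the dropout rate rose by 63.3%.

63.3%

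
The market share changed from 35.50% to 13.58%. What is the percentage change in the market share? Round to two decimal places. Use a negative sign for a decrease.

-61.75%

The change is 13.58 − 35.50 = -21.92 percentage points.
Relative to the original 35.50%, that is -21.92 ÷ 35.50 ≈ -61.75%.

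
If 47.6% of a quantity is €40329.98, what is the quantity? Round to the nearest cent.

€40329.98 ÷ 0.476 ≈ €84726.85.

€84726.85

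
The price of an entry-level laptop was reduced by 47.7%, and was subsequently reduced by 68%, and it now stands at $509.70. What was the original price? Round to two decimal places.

The overall multiplier applied was 0.523 × 0.32 = 0.16736.
So the original price was $509.70 ÷ 0.16736 ≈ $3,045.53.

$3,045.53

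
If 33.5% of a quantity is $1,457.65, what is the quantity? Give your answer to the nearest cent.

$1,457.65 ÷ 0.335 ≈ $4,351.19.

$4,351.19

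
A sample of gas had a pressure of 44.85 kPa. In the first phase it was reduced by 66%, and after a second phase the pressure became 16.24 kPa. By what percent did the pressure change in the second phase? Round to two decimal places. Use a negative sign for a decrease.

After the first phase: 44.85 × 0.34 = 15.249.
Second-phase multiplier: 16.24 ÷ 15.249 ≈ 1.064988.
That is a change of 6.50%.

6.50%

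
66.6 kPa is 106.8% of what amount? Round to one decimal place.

62.4 kPa

66.6 kPa ÷ 1.068 ≈ 62.4 kPa.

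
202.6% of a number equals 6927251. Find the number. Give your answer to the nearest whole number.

6927251 ÷ 2.026 ≈ 3419176.

3419176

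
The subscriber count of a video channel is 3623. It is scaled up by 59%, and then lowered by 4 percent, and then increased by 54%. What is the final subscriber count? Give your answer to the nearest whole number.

Each change multiplies by a factor: 1.59 × 0.96 × 1.54 = 2.350656.
3623 × 2.350656 = 8516.426688 ≈ 8516.

8516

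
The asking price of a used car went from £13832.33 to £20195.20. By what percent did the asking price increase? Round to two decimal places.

Change: £20195.20 − £13832.33 = £6362.87.
Relative to the original: £6362.87 ÷ £13832.33 ≈ 46.00%.
So the asking price increased by 46.00%.

46.00%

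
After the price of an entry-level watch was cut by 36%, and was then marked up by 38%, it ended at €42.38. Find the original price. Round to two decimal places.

Undoing the 38% increase: €42.38 ÷ 1.38 ≈ €30.710145.
Undoing the 36% decrease: €30.710145 ÷ 0.64 ≈ €47.98.

€47.98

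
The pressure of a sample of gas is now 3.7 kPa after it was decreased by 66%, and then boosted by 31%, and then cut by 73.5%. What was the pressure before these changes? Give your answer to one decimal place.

31.3 kPa

The overall multiplier applied was 0.34 × 1.31 × 0.265 = 0.118031.
So the original pressure was 3.7 ÷ 0.118031 ≈ 31.3 kPa.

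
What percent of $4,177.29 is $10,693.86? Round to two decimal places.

$10,693.86 ÷ $4,177.29 ≈ 256.00%.

256.00%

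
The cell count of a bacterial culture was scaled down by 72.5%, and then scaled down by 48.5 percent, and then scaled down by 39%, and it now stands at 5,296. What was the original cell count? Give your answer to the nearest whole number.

61,303

The overall multiplier applied was 0.275 × 0.515 × 0.61 = 0.08639125.
So the original cell count was 5,296 ÷ 0.08639125 ≈ 61,303.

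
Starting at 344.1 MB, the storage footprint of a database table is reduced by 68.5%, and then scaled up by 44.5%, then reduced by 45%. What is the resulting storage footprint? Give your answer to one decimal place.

86.1 MB

Apply the 68.5% decrease: 344.1 × 0.315 = 108.3915.
After the 44.5% increase: 108.3915 × 1.445 = 156.6257175.
Apply the 45% decrease: 156.6257175 × 0.55 = 86.144144625 ≈ 86.1.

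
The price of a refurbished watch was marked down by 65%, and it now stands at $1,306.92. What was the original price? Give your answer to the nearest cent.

$3,734.06

The overall multiplier applied was 0.35.
So the original price was $1,306.92 ÷ 0.35 ≈ $3,734.06.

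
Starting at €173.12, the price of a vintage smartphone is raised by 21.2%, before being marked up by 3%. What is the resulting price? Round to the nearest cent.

Each change multiplies by a factor: 1.212 × 1.03 = 1.24836.
€173.12 × 1.24836 = €216.1160832 ≈ €216.12.

€216.12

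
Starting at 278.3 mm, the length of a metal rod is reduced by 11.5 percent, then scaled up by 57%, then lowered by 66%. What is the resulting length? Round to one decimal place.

131.5 mm

Each change multiplies by a factor: 0.885 × 1.57 × 0.34 = 0.472413.
278.3 × 0.472413 = 131.4725379 ≈ 131.5.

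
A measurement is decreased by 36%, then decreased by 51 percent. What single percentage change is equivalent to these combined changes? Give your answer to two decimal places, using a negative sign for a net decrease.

-68.64%

The combined multiplier is 0.64 × 0.49 = 0.3136.
That corresponds to a decrease of 68.64%.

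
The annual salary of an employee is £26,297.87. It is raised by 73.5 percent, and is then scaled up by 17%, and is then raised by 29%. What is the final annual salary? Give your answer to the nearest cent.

Each change multiplies by a factor: 1.735 × 1.17 × 1.29 = 2.6186355.
£26,297.87 × 2.6186355 = £68864.535956385 ≈ £68,864.54.

£68,864.54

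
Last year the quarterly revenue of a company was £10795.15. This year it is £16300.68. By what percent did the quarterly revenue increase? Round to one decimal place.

51.0%

Change: £16300.68 − £10795.15 = £5505.53.
Relative to the original: £5505.53 ÷ £10795.15 ≈ 51.0%.
So the quarterly revenue increased by 51.0%.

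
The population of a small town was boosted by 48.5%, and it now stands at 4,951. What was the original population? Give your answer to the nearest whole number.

The overall multiplier applied was 1.485.
So the original population was 4,951 ÷ 1.485 ≈ 3,334.

3,334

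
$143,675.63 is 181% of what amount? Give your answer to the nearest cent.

$79,378.80

$143,675.63 ÷ 1.81 ≈ $79,378.80.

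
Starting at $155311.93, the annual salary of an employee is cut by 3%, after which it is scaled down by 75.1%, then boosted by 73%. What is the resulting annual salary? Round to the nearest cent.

$64896.61

3% decrease: $155311.93 × 0.97 = $150652.5721.
75.1% decrease: $150652.5721 × 0.249 = $37512.4904529.
73% increase: $37512.4904529 × 1.73 = $64896.608483517 ≈ $64896.61.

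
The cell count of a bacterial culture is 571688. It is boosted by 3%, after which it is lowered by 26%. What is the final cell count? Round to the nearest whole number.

3% increase: 571688 × 1.03 = 588838.64.
After the 26% decrease: 588838.64 × 0.74 = 435740.5936 ≈ 435741.

435741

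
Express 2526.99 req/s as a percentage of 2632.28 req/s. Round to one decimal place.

96.0%

2526.99 req/s ÷ 2632.28 req/s ≈ 96.0%.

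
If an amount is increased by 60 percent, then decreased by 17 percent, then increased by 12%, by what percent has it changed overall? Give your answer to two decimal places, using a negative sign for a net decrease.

48.74%

A 60% increase multiplies by 1.6.
Then a 17% decrease: 1.6 × 0.83 = 1.328.
Then a 12% increase: 1.328 × 1.12 = 1.48736.
Overall factor 1.48736, i.e. 48.74%.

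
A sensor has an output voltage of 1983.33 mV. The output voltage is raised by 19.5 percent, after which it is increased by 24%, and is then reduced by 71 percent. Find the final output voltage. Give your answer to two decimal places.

852.28 mV

19.5% increase: 1983.33 × 1.195 = 2370.07935.
After the 24% increase: 2370.07935 × 1.24 = 2938.898394.
71% decrease: 2938.898394 × 0.29 = 852.28053426 ≈ 852.28.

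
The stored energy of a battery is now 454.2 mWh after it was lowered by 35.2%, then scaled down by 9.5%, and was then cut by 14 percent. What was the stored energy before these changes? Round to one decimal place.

900.6 mWh

Undoing the 14% decrease: 454.2 ÷ 0.86 ≈ 528.139535.
Undoing the 9.5% decrease: 528.139535 ÷ 0.905 ≈ 583.579597.
Undoing the 35.2% decrease: 583.579597 ÷ 0.648 ≈ 900.6 mWh.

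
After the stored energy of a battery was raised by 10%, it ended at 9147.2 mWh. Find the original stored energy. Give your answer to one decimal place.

8315.6 mWh

The overall multiplier applied was 1.1.
So the original stored energy was 9147.2 ÷ 1.1 ≈ 8315.6 mWh.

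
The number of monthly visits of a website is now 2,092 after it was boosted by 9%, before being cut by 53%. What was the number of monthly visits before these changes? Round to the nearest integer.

Undoing the 53% decrease: 2,092 ÷ 0.47 ≈ 4451.06383.
Undoing the 9% increase: 4451.06383 ÷ 1.09 ≈ 4,084.

4,084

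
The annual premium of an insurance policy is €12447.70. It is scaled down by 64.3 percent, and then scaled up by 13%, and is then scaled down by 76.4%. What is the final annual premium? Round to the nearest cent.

€1185.08

Each change multiplies by a factor: 0.357 × 1.13 × 0.236 = 0.09520476.
€12447.70 × 0.09520476 = €1185.080291052 ≈ €1185.08.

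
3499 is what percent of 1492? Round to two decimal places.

3499 ÷ 1492 ≈ 234.52%.

234.52%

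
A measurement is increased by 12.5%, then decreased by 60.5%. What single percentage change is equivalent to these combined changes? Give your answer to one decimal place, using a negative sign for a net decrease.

-55.6%

The combined multiplier is 1.125 × 0.395 = 0.444375.
That corresponds to a decrease of 55.6%.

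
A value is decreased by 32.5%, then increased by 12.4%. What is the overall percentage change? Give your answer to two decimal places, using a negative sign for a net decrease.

The combined multiplier is 0.675 × 1.124 = 0.7587.
That corresponds to a decrease of 24.13%.

-24.13%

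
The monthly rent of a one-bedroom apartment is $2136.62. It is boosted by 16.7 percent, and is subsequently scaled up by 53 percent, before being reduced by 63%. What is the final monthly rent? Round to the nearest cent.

Each change multiplies by a factor: 1.167 × 1.53 × 0.37 = 0.6606387.
$2136.62 × 0.6606387 = $1411.533859194 ≈ $1411.53.

$1411.53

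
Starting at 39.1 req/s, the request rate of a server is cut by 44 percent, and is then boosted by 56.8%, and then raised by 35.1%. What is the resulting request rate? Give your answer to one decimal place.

After the 44% decrease: 39.1 × 0.56 = 21.896.
After the 56.8% increase: 21.896 × 1.568 = 34.332928.
After the 35.1% increase: 34.332928 × 1.351 = 46.383785728 ≈ 46.4.

46.4 req/s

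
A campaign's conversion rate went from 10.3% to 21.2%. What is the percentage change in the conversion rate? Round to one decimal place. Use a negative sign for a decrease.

105.8%

The change is 21.2 − 10.3 = 10.9 percentage points.
Relative to the original 10.3%, that is 10.9 ÷ 10.3 ≈ 105.8%.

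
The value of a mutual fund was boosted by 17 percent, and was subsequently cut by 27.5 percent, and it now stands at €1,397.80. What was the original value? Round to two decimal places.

The overall multiplier applied was 1.17 × 0.725 = 0.84825.
So the original value was €1,397.80 ÷ 0.84825 ≈ €1,647.86.

€1,647.86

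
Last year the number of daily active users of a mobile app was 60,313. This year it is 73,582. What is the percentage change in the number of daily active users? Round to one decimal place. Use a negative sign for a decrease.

22.0%

Change: 73,582 − 60,313 = 13,269.
Relative to the original: 13,269 ÷ 60,313 ≈ 22.0%.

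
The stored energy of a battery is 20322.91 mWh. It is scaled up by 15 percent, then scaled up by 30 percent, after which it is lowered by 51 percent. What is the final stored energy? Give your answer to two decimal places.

Apply the 15% increase: 20322.91 × 1.15 = 23371.3465.
After the 30% increase: 23371.3465 × 1.3 = 30382.75045.
After the 51% decrease: 30382.75045 × 0.49 = 14887.5477205 ≈ 14887.55.

14887.55 mWh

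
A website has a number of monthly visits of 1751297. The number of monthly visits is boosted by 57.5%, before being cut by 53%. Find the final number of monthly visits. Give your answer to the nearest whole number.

Apply the 57.5% increase: 1751297 × 1.575 = 2758292.775.
Apply the 53% decrease: 2758292.775 × 0.47 = 1296397.60425 ≈ 1296398.

1296398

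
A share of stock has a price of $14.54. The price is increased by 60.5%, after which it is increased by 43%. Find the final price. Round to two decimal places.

$33.37

Each change multiplies by a factor: 1.605 × 1.43 = 2.29515.
$14.54 × 2.29515 = $33.371481 ≈ $33.37.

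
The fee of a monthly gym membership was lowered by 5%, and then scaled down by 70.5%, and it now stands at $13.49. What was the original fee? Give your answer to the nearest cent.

Undoing the 70.5% decrease: $13.49 ÷ 0.295 ≈ $45.728814.
Undoing the 5% decrease: $45.728814 ÷ 0.95 ≈ $48.14.

$48.14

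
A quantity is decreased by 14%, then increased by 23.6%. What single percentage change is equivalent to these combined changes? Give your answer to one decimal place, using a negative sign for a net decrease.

6.3%

A 14% decrease multiplies by 0.86.
Then a 23.6% increase: 0.86 × 1.236 = 1.06296.
Overall factor 1.06296, i.e. 6.3%.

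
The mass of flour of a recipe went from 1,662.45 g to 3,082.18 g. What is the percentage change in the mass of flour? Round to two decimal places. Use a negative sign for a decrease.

85.40%

Change: 3,082.18 − 1,662.45 = 1,419.73.
Relative to the original: 1,419.73 ÷ 1,662.45 ≈ 85.40%.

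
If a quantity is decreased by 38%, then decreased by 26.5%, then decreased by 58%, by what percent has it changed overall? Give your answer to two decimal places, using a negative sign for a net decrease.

-80.86%

A 38% decrease multiplies by 0.62.
Then a 26.5% decrease: 0.62 × 0.735 = 0.4557.
Then a 58% decrease: 0.4557 × 0.42 = 0.191394.
Overall factor 0.191394, i.e. -80.86%.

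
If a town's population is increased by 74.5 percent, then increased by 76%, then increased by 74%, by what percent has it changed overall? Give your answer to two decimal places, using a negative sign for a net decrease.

434.39%

A 74.5% increase multiplies by 1.745.
Then a 76% increase: 1.745 × 1.76 = 3.0712.
Then a 74% increase: 3.0712 × 1.74 = 5.343888.
Overall factor 5.343888, i.e. 434.39%.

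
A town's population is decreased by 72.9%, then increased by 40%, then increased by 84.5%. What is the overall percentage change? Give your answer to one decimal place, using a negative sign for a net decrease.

A 72.9% decrease multiplies by 0.271.
Then a 40% increase: 0.271 × 1.4 = 0.3794.
Then an 84.5% increase: 0.3794 × 1.845 = 0.699993.
Overall factor 0.699993, i.e. -30.0%.

-30.0%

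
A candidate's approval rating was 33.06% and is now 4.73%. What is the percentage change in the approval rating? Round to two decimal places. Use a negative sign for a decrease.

-85.69%

The change is 4.73 − 33.06 = -28.33 percentage points.
Relative to the original 33.06%, that is -28.33 ÷ 33.06 ≈ -85.69%.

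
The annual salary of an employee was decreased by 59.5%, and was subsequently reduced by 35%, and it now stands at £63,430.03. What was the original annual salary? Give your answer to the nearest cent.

£240,949.78

The overall multiplier applied was 0.405 × 0.65 = 0.26325.
So the original annual salary was £63,430.03 ÷ 0.26325 ≈ £240,949.78.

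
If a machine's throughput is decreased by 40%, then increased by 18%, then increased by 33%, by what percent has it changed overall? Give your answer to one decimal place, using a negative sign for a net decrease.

-5.8%

The combined multiplier is 0.6 × 1.18 × 1.33 = 0.94164.
That corresponds to a decrease of 5.8%.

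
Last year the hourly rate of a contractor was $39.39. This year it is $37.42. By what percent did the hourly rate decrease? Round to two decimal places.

Change: $37.42 − $39.39 = -$1.97.
Relative to the original: -$1.97 ÷ $39.39 ≈ -5.00%.
So the hourly rate decreased by 5.00%.

5.00%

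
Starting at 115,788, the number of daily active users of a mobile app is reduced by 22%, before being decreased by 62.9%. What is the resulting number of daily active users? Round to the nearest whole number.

22% decrease: 115,788 × 0.78 = 90314.64.
62.9% decrease: 90314.64 × 0.371 = 33506.73144 ≈ 33,507.

33,507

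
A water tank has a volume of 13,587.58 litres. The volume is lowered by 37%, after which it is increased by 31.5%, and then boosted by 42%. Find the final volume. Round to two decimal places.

Apply the 37% decrease: 13,587.58 × 0.63 = 8560.1754.
After the 31.5% increase: 8560.1754 × 1.315 = 11256.630651.
42% increase: 11256.630651 × 1.42 = 15984.41552442 ≈ 15,984.42.

15,984.42 litres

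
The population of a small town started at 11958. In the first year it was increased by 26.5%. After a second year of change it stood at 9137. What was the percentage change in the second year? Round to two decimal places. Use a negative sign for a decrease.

After the first year: 11958 × 1.265 = 15126.87.
Second-year multiplier: 9137 ÷ 15126.87 ≈ 0.604024.
That is a change of -39.60%.

-39.60%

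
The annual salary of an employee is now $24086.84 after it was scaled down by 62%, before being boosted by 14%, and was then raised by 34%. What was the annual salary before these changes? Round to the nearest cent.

$41494.12

Undoing the 34% increase: $24086.84 ÷ 1.34 ≈ $17975.253731.
Undoing the 14% increase: $17975.253731 ÷ 1.14 ≈ $15767.766431.
Undoing the 62% decrease: $15767.766431 ÷ 0.38 ≈ $41494.12.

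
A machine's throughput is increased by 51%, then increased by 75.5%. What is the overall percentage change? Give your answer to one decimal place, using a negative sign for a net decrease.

A 51% increase multiplies by 1.51.
Then a 75.5% increase: 1.51 × 1.755 = 2.65005.
Overall factor 2.65005, i.e. 165.0%.

165.0%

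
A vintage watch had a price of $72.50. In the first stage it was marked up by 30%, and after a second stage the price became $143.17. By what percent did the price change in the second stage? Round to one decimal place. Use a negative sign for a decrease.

After the first stage: $72.50 × 1.3 = $94.25.
Second-stage multiplier: $143.17 ÷ $94.25 ≈ 1.51905.
That is a change of 51.9%.

51.9%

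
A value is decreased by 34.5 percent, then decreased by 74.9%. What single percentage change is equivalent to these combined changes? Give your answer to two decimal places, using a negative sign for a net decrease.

-83.56%

A 34.5% decrease multiplies by 0.655.
Then a 74.9% decrease: 0.655 × 0.251 = 0.164405.
Overall factor 0.164405, i.e. -83.56%.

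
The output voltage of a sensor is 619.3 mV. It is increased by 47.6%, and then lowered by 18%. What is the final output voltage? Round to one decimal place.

749.6 mV

Each change multiplies by a factor: 1.476 × 0.82 = 1.21032.
619.3 × 1.21032 = 749.551176 ≈ 749.6.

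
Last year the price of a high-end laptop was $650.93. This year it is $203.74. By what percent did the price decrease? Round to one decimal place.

Change: $203.74 − $650.93 = -$447.19.
Relative to the original: -$447.19 ÷ $650.93 ≈ -68.7%.
So the price decreased by 68.7%.

68.7%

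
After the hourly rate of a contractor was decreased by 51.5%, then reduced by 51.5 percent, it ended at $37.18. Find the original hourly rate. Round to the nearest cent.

$158.06

The overall multiplier applied was 0.485 × 0.485 = 0.235225.
So the original hourly rate was $37.18 ÷ 0.235225 ≈ $158.06.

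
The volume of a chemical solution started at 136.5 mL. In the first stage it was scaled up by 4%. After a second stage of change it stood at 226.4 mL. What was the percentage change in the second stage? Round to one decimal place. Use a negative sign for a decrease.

After the first stage: 136.5 × 1.04 = 141.96.
Second-stage multiplier: 226.4 ÷ 141.96 ≈ 1.59482.
That is a change of 59.5%.

59.5%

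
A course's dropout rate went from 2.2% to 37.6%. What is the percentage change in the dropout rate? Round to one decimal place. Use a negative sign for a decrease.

The change is 37.6 − 2.2 = 35.4 percentage points.
Relative to the original 2.2%, that is 35.4 ÷ 2.2 ≈ 1609.1%.

1609.1%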